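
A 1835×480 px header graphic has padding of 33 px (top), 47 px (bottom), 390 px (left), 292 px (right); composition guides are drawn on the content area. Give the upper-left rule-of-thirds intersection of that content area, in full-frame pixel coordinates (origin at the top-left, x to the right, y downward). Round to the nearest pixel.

(774, 166)

Content width = 1835 − 390 − 292 = 1153 px; content height = 480 − 33 − 47 = 400 px.
Upper-left is one-third across and one-third down within the content area.
x = 390 + 1 × 1153/3 = 390 + 384.33 ≈ 774
y = 33 + 1 × 400/3 = 33 + 133.33 ≈ 166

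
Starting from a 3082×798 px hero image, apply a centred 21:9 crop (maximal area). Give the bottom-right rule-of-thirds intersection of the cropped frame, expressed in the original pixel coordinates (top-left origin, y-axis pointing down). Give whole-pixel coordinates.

x = 1851 px, y = 532 px

3082/798 > 21/9, so the 21:9 crop keeps the full height 798 and trims width to 798 × 21/9 = 1862.00 px.
Left offset = (3082 − 1862.00)/2 = 610.00 px; top offset = 0.
Bottom-right is two-thirds across and two-thirds down within the crop:
x = 610.00 + 2 × 1862.00/3 ≈ 1851; y = 0.00 + 2 × 798.00/3 ≈ 532.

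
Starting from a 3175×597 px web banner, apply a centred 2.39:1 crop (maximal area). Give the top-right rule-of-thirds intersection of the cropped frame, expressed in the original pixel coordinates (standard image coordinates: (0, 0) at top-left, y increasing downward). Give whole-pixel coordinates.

3175/597 > 2.39/1, so the 2.39:1 crop keeps the full height 597 and trims width to 597 × 2.39/1 = 1426.83 px.
Left offset = (3175 − 1426.83)/2 = 874.08 px; top offset = 0.
Top-right is two-thirds across and one-third down within the crop:
x = 874.08 + 2 × 1426.83/3 ≈ 1825; y = 0.00 + 1 × 597.00/3 ≈ 199.

(1825, 199)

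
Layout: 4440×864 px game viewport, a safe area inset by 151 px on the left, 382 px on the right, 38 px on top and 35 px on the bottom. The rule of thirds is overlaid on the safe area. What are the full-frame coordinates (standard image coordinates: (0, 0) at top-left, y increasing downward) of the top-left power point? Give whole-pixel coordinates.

Content width = 4440 − 151 − 382 = 3907 px; content height = 864 − 38 − 35 = 791 px.
Top-left is one-third across and one-third down within the safe area.
x = 151 + 1 × 3907/3 = 151 + 1302.33 ≈ 1453
y = 38 + 1 × 791/3 = 38 + 263.67 ≈ 302

x = 1453 px, y = 302 px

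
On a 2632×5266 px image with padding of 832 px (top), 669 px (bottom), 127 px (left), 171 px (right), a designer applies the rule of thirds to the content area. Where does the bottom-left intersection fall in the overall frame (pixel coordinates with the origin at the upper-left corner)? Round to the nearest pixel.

x = 905 px, y = 3342 px

Content width = 2632 − 127 − 171 = 2334 px; content height = 5266 − 832 − 669 = 3765 px.
Bottom-left is one-third across and two-thirds down within the content area.
x = 127 + 1 × 2334/3 = 127 + 778.00 ≈ 905
y = 832 + 2 × 3765/3 = 832 + 2510.00 ≈ 3342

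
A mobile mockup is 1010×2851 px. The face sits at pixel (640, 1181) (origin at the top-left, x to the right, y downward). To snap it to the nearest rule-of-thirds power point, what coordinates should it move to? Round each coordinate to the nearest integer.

(673, 950)

Third lines: x ∈ {337, 673}, y ∈ {950, 1901}.
640 is closer to x = 673; 1181 is closer to y = 950.
So the nearest intersection is the upper-right power point.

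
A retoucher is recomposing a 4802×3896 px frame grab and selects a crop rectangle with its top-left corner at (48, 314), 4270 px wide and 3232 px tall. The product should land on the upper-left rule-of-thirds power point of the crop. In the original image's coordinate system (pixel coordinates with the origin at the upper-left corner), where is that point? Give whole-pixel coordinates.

One third of the crop width 4270 is 1423.33 px.
One third of the crop height 3232 is 1077.33 px.
The upper-left point is one-third across and one-third down within the crop:
x = 48 + 1 × 1423.33 ≈ 1471; y = 314 + 1 × 1077.33 ≈ 1391.

x = 1471 px, y = 1391 px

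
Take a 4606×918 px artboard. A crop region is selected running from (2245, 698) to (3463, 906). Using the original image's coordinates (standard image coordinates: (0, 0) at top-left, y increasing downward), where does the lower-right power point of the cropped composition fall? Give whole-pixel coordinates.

(3057, 837)

Crop width = 3463 − 2245 = 1218 px; one third is 406.00 px.
Crop height = 906 − 698 = 208 px; one third is 69.33 px.
The lower-right point is two-thirds across and two-thirds down within the crop:
x = 2245 + 2 × 406.00 ≈ 3057; y = 698 + 2 × 69.33 ≈ 837.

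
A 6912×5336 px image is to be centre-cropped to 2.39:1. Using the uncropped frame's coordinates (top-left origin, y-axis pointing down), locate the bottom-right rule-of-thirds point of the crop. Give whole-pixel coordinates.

(4608, 3150)

6912/5336 < 2.39/1, so the 2.39:1 crop keeps the full width 6912 and trims height to 6912 × 1/2.39 = 2892.05 px.
Top offset = (5336 − 2892.05)/2 = 1221.97 px; left offset = 0.
Bottom-right is two-thirds across and two-thirds down within the crop:
x = 0.00 + 2 × 6912.00/3 ≈ 4608; y = 1221.97 + 2 × 2892.05/3 ≈ 3150.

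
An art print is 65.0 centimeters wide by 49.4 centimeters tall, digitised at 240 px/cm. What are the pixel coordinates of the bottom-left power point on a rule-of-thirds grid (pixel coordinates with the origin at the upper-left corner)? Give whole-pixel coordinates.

(5200, 7904)

In pixels the canvas is 65.0 × 240 = 15600 wide and 49.4 × 240 = 11856 tall.
The bottom-left point is one-third across and two-thirds down:
x = 1 × 15600/3 ≈ 5200; y = 2 × 11856/3 ≈ 7904.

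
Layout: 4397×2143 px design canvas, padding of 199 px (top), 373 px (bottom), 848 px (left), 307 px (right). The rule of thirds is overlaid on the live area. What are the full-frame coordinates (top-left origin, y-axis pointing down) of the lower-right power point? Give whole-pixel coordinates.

Content width = 4397 − 848 − 307 = 3242 px; content height = 2143 − 199 − 373 = 1571 px.
Lower-right is two-thirds across and two-thirds down within the live area.
x = 848 + 2 × 3242/3 = 848 + 2161.33 ≈ 3009
y = 199 + 2 × 1571/3 = 199 + 1047.33 ≈ 1246

(3009, 1246)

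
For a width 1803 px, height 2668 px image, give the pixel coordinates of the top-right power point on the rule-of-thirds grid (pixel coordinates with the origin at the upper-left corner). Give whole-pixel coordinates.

The top-right point sits two-thirds of the way across and one-third of the way down.
x = 2 × 1803/3 ≈ 1202; y = 1 × 2668/3 ≈ 889.

(1202, 889)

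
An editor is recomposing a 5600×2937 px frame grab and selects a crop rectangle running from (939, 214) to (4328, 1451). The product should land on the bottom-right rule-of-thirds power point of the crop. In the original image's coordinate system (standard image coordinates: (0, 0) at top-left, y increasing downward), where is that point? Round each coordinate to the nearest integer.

(3198, 1039)

Crop width = 4328 − 939 = 3389 px; one third is 1129.67 px.
Crop height = 1451 − 214 = 1237 px; one third is 412.33 px.
The bottom-right point is two-thirds across and two-thirds down within the crop:
x = 939 + 2 × 1129.67 ≈ 3198; y = 214 + 2 × 412.33 ≈ 1039.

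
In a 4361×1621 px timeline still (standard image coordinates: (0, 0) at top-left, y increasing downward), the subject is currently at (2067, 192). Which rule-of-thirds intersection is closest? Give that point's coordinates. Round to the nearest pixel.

Third lines: x ∈ {1454, 2907}, y ∈ {540, 1081}.
2067 is closer to x = 1454; 192 is closer to y = 540.
So the nearest intersection is the upper-left power point.

x = 1454 px, y = 540 px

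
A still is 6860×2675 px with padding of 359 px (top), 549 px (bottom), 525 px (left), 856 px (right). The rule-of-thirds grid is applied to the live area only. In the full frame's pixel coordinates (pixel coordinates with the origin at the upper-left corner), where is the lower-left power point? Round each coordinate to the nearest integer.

Content width = 6860 − 525 − 856 = 5479 px; content height = 2675 − 359 − 549 = 1767 px.
Lower-left is one-third across and two-thirds down within the live area.
x = 525 + 1 × 5479/3 = 525 + 1826.33 ≈ 2351
y = 359 + 2 × 1767/3 = 359 + 1178.00 ≈ 1537

(2351, 1537)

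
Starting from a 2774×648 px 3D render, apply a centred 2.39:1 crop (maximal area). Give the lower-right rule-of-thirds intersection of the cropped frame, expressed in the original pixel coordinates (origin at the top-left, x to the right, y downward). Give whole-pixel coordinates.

2774/648 > 2.39/1, so the 2.39:1 crop keeps the full height 648 and trims width to 648 × 2.39/1 = 1548.72 px.
Left offset = (2774 − 1548.72)/2 = 612.64 px; top offset = 0.
Lower-right is two-thirds across and two-thirds down within the crop:
x = 612.64 + 2 × 1548.72/3 ≈ 1645; y = 0.00 + 2 × 648.00/3 ≈ 432.

(1645, 432)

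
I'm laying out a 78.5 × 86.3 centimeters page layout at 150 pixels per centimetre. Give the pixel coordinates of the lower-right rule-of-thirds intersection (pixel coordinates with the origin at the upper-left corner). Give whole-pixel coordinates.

In pixels the canvas is 78.5 × 150 = 11775 wide and 86.3 × 150 = 12945 tall.
The lower-right point is two-thirds across and two-thirds down:
x = 2 × 11775/3 ≈ 7850; y = 2 × 12945/3 ≈ 8630.

x = 7850 px, y = 8630 px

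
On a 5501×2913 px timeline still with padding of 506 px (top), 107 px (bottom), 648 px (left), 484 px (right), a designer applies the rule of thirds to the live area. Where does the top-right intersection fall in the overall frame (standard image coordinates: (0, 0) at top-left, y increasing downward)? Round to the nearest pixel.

x = 3561 px, y = 1273 px

Content width = 5501 − 648 − 484 = 4369 px; content height = 2913 − 506 − 107 = 2300 px.
Top-right is two-thirds across and one-third down within the live area.
x = 648 + 2 × 4369/3 = 648 + 2912.67 ≈ 3561
y = 506 + 1 × 2300/3 = 506 + 766.67 ≈ 1273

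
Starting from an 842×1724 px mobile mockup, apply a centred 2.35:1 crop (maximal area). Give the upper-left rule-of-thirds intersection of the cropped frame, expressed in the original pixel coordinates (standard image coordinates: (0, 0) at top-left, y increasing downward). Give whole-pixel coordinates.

(281, 802)

842/1724 < 2.35/1, so the 2.35:1 crop keeps the full width 842 and trims height to 842 × 1/2.35 = 358.30 px.
Top offset = (1724 − 358.30)/2 = 682.85 px; left offset = 0.
Upper-left is one-third across and one-third down within the crop:
x = 0.00 + 1 × 842.00/3 ≈ 281; y = 682.85 + 1 × 358.30/3 ≈ 802.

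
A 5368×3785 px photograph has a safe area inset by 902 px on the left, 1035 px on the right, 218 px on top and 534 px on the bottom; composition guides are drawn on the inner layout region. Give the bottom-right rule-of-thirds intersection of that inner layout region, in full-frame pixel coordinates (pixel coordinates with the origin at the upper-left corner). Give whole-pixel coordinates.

Content width = 5368 − 902 − 1035 = 3431 px; content height = 3785 − 218 − 534 = 3033 px.
Bottom-right is two-thirds across and two-thirds down within the inner layout region.
x = 902 + 2 × 3431/3 = 902 + 2287.33 ≈ 3189
y = 218 + 2 × 3033/3 = 218 + 2022.00 ≈ 2240

x = 3189 px, y = 2240 px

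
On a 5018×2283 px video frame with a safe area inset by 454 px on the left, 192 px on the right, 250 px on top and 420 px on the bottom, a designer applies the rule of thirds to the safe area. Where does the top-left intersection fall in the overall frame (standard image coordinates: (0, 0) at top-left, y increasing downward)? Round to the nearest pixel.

x = 1911 px, y = 788 px

Content width = 5018 − 454 − 192 = 4372 px; content height = 2283 − 250 − 420 = 1613 px.
Top-left is one-third across and one-third down within the safe area.
x = 454 + 1 × 4372/3 = 454 + 1457.33 ≈ 1911
y = 250 + 1 × 1613/3 = 250 + 537.67 ≈ 788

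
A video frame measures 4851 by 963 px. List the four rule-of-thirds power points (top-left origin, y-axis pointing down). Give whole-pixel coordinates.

(1617, 321), (3234, 321), (1617, 642), (3234, 642)

One third of 4851 is 1617; one third of 963 is 321.
Vertical third lines at x = 1617 and x = 3234; horizontal third lines at y = 321 and y = 642.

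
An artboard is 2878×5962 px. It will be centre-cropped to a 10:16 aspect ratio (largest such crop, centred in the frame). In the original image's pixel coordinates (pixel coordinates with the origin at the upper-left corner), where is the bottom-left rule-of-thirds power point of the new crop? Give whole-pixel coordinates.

2878/5962 < 10/16, so the 10:16 crop keeps the full width 2878 and trims height to 2878 × 16/10 = 4604.80 px.
Top offset = (5962 − 4604.80)/2 = 678.60 px; left offset = 0.
Bottom-left is one-third across and two-thirds down within the crop:
x = 0.00 + 1 × 2878.00/3 ≈ 959; y = 678.60 + 2 × 4604.80/3 ≈ 3748.

x = 959 px, y = 3748 px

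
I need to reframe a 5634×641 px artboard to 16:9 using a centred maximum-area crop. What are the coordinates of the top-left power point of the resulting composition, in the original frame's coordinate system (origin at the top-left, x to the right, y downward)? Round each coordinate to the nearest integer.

5634/641 > 16/9, so the 16:9 crop keeps the full height 641 and trims width to 641 × 16/9 = 1139.56 px.
Left offset = (5634 − 1139.56)/2 = 2247.22 px; top offset = 0.
Top-left is one-third across and one-third down within the crop:
x = 2247.22 + 1 × 1139.56/3 ≈ 2627; y = 0.00 + 1 × 641.00/3 ≈ 214.

x = 2627 px, y = 214 px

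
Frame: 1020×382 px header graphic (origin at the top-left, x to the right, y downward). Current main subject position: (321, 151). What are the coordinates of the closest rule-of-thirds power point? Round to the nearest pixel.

Third lines: x ∈ {340, 680}, y ∈ {127, 255}.
321 is closer to x = 340; 151 is closer to y = 127.
So the nearest intersection is the upper-left power point.

(340, 127)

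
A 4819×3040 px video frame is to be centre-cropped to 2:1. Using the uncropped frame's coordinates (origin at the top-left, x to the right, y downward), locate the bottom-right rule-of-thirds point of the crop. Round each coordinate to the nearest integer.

(3213, 1922)

4819/3040 < 2/1, so the 2:1 crop keeps the full width 4819 and trims height to 4819 × 1/2 = 2409.50 px.
Top offset = (3040 − 2409.50)/2 = 315.25 px; left offset = 0.
Bottom-right is two-thirds across and two-thirds down within the crop:
x = 0.00 + 2 × 4819.00/3 ≈ 3213; y = 315.25 + 2 × 2409.50/3 ≈ 1922.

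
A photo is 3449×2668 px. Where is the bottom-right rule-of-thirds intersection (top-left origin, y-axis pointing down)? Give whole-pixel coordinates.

The bottom-right point sits two-thirds of the way across and two-thirds of the way down.
x = 2 × 3449/3 ≈ 2299; y = 2 × 2668/3 ≈ 1779.

(2299, 1779)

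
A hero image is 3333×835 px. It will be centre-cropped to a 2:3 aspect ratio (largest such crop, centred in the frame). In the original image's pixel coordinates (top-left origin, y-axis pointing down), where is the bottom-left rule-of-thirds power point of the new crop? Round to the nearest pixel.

(1574, 557)

3333/835 > 2/3, so the 2:3 crop keeps the full height 835 and trims width to 835 × 2/3 = 556.67 px.
Left offset = (3333 − 556.67)/2 = 1388.17 px; top offset = 0.
Bottom-left is one-third across and two-thirds down within the crop:
x = 1388.17 + 1 × 556.67/3 ≈ 1574; y = 0.00 + 2 × 835.00/3 ≈ 557.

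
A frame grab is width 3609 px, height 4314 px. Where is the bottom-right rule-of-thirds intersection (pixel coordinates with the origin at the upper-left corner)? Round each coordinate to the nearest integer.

(2406, 2876)

The bottom-right point sits two-thirds of the way across and two-thirds of the way down.
x = 2 × 3609/3 ≈ 2406; y = 2 × 4314/3 ≈ 2876.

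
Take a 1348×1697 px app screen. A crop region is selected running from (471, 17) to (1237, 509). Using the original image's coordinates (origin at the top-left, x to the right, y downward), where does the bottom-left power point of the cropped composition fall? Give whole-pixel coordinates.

(726, 345)

Crop width = 1237 − 471 = 766 px; one third is 255.33 px.
Crop height = 509 − 17 = 492 px; one third is 164.00 px.
The bottom-left point is one-third across and two-thirds down within the crop:
x = 471 + 1 × 255.33 ≈ 726; y = 17 + 2 × 164.00 ≈ 345.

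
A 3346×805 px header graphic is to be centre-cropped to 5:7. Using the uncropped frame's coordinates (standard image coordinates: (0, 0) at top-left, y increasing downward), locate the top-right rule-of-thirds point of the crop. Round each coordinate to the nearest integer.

3346/805 > 5/7, so the 5:7 crop keeps the full height 805 and trims width to 805 × 5/7 = 575.00 px.
Left offset = (3346 − 575.00)/2 = 1385.50 px; top offset = 0.
Top-right is two-thirds across and one-third down within the crop:
x = 1385.50 + 2 × 575.00/3 ≈ 1769; y = 0.00 + 1 × 805.00/3 ≈ 268.

(1769, 268)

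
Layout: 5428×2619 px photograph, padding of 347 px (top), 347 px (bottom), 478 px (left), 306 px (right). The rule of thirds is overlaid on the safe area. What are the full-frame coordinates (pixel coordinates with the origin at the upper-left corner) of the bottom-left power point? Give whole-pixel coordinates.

x = 2026 px, y = 1630 px

Content width = 5428 − 478 − 306 = 4644 px; content height = 2619 − 347 − 347 = 1925 px.
Bottom-left is one-third across and two-thirds down within the safe area.
x = 478 + 1 × 4644/3 = 478 + 1548.00 ≈ 2026
y = 347 + 2 × 1925/3 = 347 + 1283.33 ≈ 1630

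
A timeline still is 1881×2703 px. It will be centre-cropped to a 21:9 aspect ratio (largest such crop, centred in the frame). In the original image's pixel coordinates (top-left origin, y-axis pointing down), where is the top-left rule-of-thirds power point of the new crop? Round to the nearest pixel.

x = 627 px, y = 1217 px

1881/2703 < 21/9, so the 21:9 crop keeps the full width 1881 and trims height to 1881 × 9/21 = 806.14 px.
Top offset = (2703 − 806.14)/2 = 948.43 px; left offset = 0.
Top-left is one-third across and one-third down within the crop:
x = 0.00 + 1 × 1881.00/3 ≈ 627; y = 948.43 + 1 × 806.14/3 ≈ 1217.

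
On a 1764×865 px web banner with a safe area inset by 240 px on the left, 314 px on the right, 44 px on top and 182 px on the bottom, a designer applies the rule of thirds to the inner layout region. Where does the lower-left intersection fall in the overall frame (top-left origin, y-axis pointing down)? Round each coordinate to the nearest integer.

Content width = 1764 − 240 − 314 = 1210 px; content height = 865 − 44 − 182 = 639 px.
Lower-left is one-third across and two-thirds down within the inner layout region.
x = 240 + 1 × 1210/3 = 240 + 403.33 ≈ 643
y = 44 + 2 × 639/3 = 44 + 426.00 ≈ 470

(643, 470)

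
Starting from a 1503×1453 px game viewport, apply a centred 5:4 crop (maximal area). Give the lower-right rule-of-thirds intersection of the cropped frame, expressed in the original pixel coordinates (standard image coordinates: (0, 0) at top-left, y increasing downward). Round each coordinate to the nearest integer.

(1002, 927)

1503/1453 < 5/4, so the 5:4 crop keeps the full width 1503 and trims height to 1503 × 4/5 = 1202.40 px.
Top offset = (1453 − 1202.40)/2 = 125.30 px; left offset = 0.
Lower-right is two-thirds across and two-thirds down within the crop:
x = 0.00 + 2 × 1503.00/3 ≈ 1002; y = 125.30 + 2 × 1202.40/3 ≈ 927.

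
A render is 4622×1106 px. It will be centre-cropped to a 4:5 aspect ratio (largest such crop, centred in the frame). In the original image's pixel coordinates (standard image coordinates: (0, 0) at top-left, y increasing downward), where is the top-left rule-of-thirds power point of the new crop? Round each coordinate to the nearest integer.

4622/1106 > 4/5, so the 4:5 crop keeps the full height 1106 and trims width to 1106 × 4/5 = 884.80 px.
Left offset = (4622 − 884.80)/2 = 1868.60 px; top offset = 0.
Top-left is one-third across and one-third down within the crop:
x = 1868.60 + 1 × 884.80/3 ≈ 2164; y = 0.00 + 1 × 1106.00/3 ≈ 369.

x = 2164 px, y = 369 px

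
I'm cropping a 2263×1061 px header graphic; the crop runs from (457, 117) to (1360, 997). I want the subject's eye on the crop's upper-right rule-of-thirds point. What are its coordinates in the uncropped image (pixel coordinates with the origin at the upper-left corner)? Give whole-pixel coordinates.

Crop width = 1360 − 457 = 903 px; one third is 301.00 px.
Crop height = 997 − 117 = 880 px; one third is 293.33 px.
The upper-right point is two-thirds across and one-third down within the crop:
x = 457 + 2 × 301.00 ≈ 1059; y = 117 + 1 × 293.33 ≈ 410.

x = 1059 px, y = 410 px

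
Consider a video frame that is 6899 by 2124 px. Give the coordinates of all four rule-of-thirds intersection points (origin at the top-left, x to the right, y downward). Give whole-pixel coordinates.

One third of 6899 is 2299.67; one third of 2124 is 708.
Vertical third lines at x = 2300 and x = 4599; horizontal third lines at y = 708 and y = 1416.

(2300, 708), (4599, 708), (2300, 1416), (4599, 1416)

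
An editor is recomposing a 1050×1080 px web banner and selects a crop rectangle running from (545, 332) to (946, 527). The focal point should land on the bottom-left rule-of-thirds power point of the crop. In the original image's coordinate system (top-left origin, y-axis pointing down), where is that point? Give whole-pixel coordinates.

x = 679 px, y = 462 px

Crop width = 946 − 545 = 401 px; one third is 133.67 px.
Crop height = 527 − 332 = 195 px; one third is 65.00 px.
The bottom-left point is one-third across and two-thirds down within the crop:
x = 545 + 1 × 133.67 ≈ 679; y = 332 + 2 × 65.00 ≈ 462.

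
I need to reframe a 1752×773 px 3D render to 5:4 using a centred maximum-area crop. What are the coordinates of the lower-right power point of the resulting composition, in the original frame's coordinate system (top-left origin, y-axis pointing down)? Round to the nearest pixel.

x = 1037 px, y = 515 px

1752/773 > 5/4, so the 5:4 crop keeps the full height 773 and trims width to 773 × 5/4 = 966.25 px.
Left offset = (1752 − 966.25)/2 = 392.88 px; top offset = 0.
Lower-right is two-thirds across and two-thirds down within the crop:
x = 392.88 + 2 × 966.25/3 ≈ 1037; y = 0.00 + 2 × 773.00/3 ≈ 515.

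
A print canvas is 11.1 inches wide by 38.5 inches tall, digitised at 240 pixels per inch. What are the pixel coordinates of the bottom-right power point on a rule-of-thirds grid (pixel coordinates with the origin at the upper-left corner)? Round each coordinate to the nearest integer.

In pixels the canvas is 11.1 × 240 = 2664 wide and 38.5 × 240 = 9240 tall.
The bottom-right point is two-thirds across and two-thirds down:
x = 2 × 2664/3 ≈ 1776; y = 2 × 9240/3 ≈ 6160.

x = 1776 px, y = 6160 px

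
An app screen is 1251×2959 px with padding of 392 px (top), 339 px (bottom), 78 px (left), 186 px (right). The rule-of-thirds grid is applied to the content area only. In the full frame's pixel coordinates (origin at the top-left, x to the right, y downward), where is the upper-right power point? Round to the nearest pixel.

x = 736 px, y = 1135 px

Content width = 1251 − 78 − 186 = 987 px; content height = 2959 − 392 − 339 = 2228 px.
Upper-right is two-thirds across and one-third down within the content area.
x = 78 + 2 × 987/3 = 78 + 658.00 ≈ 736
y = 392 + 1 × 2228/3 = 392 + 742.67 ≈ 1135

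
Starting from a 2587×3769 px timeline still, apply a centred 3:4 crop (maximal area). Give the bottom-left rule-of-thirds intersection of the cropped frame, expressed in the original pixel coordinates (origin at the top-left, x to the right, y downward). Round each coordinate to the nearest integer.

2587/3769 < 3/4, so the 3:4 crop keeps the full width 2587 and trims height to 2587 × 4/3 = 3449.33 px.
Top offset = (3769 − 3449.33)/2 = 159.83 px; left offset = 0.
Bottom-left is one-third across and two-thirds down within the crop:
x = 0.00 + 1 × 2587.00/3 ≈ 862; y = 159.83 + 2 × 3449.33/3 ≈ 2459.

x = 862 px, y = 2459 px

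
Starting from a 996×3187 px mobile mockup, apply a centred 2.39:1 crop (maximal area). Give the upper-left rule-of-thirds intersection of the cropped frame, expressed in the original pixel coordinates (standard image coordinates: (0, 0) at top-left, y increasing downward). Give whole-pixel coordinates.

996/3187 < 2.39/1, so the 2.39:1 crop keeps the full width 996 and trims height to 996 × 1/2.39 = 416.74 px.
Top offset = (3187 − 416.74)/2 = 1385.13 px; left offset = 0.
Upper-left is one-third across and one-third down within the crop:
x = 0.00 + 1 × 996.00/3 ≈ 332; y = 1385.13 + 1 × 416.74/3 ≈ 1524.

x = 332 px, y = 1524 px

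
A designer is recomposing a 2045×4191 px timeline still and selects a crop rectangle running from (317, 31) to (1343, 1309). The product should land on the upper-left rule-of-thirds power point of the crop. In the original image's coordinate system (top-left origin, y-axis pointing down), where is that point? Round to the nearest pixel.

x = 659 px, y = 457 px

Crop width = 1343 − 317 = 1026 px; one third is 342.00 px.
Crop height = 1309 − 31 = 1278 px; one third is 426.00 px.
The upper-left point is one-third across and one-third down within the crop:
x = 317 + 1 × 342.00 ≈ 659; y = 31 + 1 × 426.00 ≈ 457.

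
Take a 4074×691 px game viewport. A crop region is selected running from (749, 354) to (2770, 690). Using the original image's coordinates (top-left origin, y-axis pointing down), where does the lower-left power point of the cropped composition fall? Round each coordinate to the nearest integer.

Crop width = 2770 − 749 = 2021 px; one third is 673.67 px.
Crop height = 690 − 354 = 336 px; one third is 112.00 px.
The lower-left point is one-third across and two-thirds down within the crop:
x = 749 + 1 × 673.67 ≈ 1423; y = 354 + 2 × 112.00 ≈ 578.

(1423, 578)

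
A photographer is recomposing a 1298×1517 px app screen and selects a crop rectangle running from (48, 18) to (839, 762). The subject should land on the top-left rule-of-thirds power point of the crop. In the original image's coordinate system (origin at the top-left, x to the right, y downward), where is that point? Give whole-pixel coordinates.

Crop width = 839 − 48 = 791 px; one third is 263.67 px.
Crop height = 762 − 18 = 744 px; one third is 248.00 px.
The top-left point is one-third across and one-third down within the crop:
x = 48 + 1 × 263.67 ≈ 312; y = 18 + 1 × 248.00 ≈ 266.

x = 312 px, y = 266 px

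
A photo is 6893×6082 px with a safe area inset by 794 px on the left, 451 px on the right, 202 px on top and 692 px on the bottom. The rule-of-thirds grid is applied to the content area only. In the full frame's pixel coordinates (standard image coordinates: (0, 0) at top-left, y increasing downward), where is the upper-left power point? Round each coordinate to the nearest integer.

(2677, 1931)

Content width = 6893 − 794 − 451 = 5648 px; content height = 6082 − 202 − 692 = 5188 px.
Upper-left is one-third across and one-third down within the content area.
x = 794 + 1 × 5648/3 = 794 + 1882.67 ≈ 2677
y = 202 + 1 × 5188/3 = 202 + 1729.33 ≈ 1931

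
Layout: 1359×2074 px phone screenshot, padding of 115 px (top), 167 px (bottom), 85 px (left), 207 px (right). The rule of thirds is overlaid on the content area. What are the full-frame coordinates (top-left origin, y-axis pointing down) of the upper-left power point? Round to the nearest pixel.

Content width = 1359 − 85 − 207 = 1067 px; content height = 2074 − 115 − 167 = 1792 px.
Upper-left is one-third across and one-third down within the content area.
x = 85 + 1 × 1067/3 = 85 + 355.67 ≈ 441
y = 115 + 1 × 1792/3 = 115 + 597.33 ≈ 712

(441, 712)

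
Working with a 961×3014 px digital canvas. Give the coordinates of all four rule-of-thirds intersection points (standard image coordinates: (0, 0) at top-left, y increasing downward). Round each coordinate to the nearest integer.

(320, 1005), (641, 1005), (320, 2009), (641, 2009)

One third of 961 is 320.33; one third of 3014 is 1004.67.
Vertical third lines at x = 320 and x = 641; horizontal third lines at y = 1005 and y = 2009.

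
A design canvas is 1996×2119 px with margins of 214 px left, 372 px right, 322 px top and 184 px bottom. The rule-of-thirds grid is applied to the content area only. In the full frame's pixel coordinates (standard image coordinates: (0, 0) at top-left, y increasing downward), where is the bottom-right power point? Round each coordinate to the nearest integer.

Content width = 1996 − 214 − 372 = 1410 px; content height = 2119 − 322 − 184 = 1613 px.
Bottom-right is two-thirds across and two-thirds down within the content area.
x = 214 + 2 × 1410/3 = 214 + 940.00 ≈ 1154
y = 322 + 2 × 1613/3 = 322 + 1075.33 ≈ 1397

x = 1154 px, y = 1397 px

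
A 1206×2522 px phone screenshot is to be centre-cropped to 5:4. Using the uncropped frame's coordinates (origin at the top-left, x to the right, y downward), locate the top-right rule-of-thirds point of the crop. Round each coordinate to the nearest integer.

1206/2522 < 5/4, so the 5:4 crop keeps the full width 1206 and trims height to 1206 × 4/5 = 964.80 px.
Top offset = (2522 − 964.80)/2 = 778.60 px; left offset = 0.
Top-right is two-thirds across and one-third down within the crop:
x = 0.00 + 2 × 1206.00/3 ≈ 804; y = 778.60 + 1 × 964.80/3 ≈ 1100.

(804, 1100)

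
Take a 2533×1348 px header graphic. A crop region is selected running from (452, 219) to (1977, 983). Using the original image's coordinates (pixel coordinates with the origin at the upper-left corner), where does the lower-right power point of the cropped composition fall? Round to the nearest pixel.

(1469, 728)

Crop width = 1977 − 452 = 1525 px; one third is 508.33 px.
Crop height = 983 − 219 = 764 px; one third is 254.67 px.
The lower-right point is two-thirds across and two-thirds down within the crop:
x = 452 + 2 × 508.33 ≈ 1469; y = 219 + 2 × 254.67 ≈ 728.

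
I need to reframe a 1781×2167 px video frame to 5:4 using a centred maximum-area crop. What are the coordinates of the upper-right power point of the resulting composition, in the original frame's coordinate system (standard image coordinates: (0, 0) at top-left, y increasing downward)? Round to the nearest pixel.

1781/2167 < 5/4, so the 5:4 crop keeps the full width 1781 and trims height to 1781 × 4/5 = 1424.80 px.
Top offset = (2167 − 1424.80)/2 = 371.10 px; left offset = 0.
Upper-right is two-thirds across and one-third down within the crop:
x = 0.00 + 2 × 1781.00/3 ≈ 1187; y = 371.10 + 1 × 1424.80/3 ≈ 846.

x = 1187 px, y = 846 px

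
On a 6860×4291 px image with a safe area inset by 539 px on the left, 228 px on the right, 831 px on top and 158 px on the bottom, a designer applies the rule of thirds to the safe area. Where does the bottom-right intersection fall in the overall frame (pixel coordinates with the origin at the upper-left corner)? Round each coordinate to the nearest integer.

(4601, 3032)

Content width = 6860 − 539 − 228 = 6093 px; content height = 4291 − 831 − 158 = 3302 px.
Bottom-right is two-thirds across and two-thirds down within the safe area.
x = 539 + 2 × 6093/3 = 539 + 4062.00 ≈ 4601
y = 831 + 2 × 3302/3 = 831 + 2201.33 ≈ 3032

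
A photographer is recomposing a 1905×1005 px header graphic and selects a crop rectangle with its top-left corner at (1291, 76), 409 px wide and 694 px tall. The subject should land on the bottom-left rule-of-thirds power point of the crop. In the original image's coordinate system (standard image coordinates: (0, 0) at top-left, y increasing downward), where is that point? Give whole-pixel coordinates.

One third of the crop width 409 is 136.33 px.
One third of the crop height 694 is 231.33 px.
The bottom-left point is one-third across and two-thirds down within the crop:
x = 1291 + 1 × 136.33 ≈ 1427; y = 76 + 2 × 231.33 ≈ 539.

x = 1427 px, y = 539 px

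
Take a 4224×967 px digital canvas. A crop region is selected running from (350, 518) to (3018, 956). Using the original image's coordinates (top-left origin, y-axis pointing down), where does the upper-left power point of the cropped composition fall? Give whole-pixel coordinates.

Crop width = 3018 − 350 = 2668 px; one third is 889.33 px.
Crop height = 956 − 518 = 438 px; one third is 146.00 px.
The upper-left point is one-third across and one-third down within the crop:
x = 350 + 1 × 889.33 ≈ 1239; y = 518 + 1 × 146.00 ≈ 664.

x = 1239 px, y = 664 px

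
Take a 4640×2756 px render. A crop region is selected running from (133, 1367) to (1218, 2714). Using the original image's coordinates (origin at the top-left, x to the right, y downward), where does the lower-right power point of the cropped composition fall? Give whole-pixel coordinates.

Crop width = 1218 − 133 = 1085 px; one third is 361.67 px.
Crop height = 2714 − 1367 = 1347 px; one third is 449.00 px.
The lower-right point is two-thirds across and two-thirds down within the crop:
x = 133 + 2 × 361.67 ≈ 856; y = 1367 + 2 × 449.00 ≈ 2265.

x = 856 px, y = 2265 px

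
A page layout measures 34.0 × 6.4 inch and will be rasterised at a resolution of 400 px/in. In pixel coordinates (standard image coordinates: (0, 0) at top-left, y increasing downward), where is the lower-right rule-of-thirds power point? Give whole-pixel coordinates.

x = 9067 px, y = 1707 px

In pixels the canvas is 34.0 × 400 = 13600 wide and 6.4 × 400 = 2560 tall.
The lower-right point is two-thirds across and two-thirds down:
x = 2 × 13600/3 ≈ 9067; y = 2 × 2560/3 ≈ 1707.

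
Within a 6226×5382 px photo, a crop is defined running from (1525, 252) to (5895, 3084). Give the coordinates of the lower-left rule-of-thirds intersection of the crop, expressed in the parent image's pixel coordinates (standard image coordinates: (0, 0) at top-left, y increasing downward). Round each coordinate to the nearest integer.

(2982, 2140)

Crop width = 5895 − 1525 = 4370 px; one third is 1456.67 px.
Crop height = 3084 − 252 = 2832 px; one third is 944.00 px.
The lower-left point is one-third across and two-thirds down within the crop:
x = 1525 + 1 × 1456.67 ≈ 2982; y = 252 + 2 × 944.00 ≈ 2140.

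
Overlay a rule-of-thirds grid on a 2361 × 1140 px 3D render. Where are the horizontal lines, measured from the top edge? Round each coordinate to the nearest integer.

1140 / 3 = 380, so the horizontal lines sit at one and two thirds of 1140.

380 px and 760 px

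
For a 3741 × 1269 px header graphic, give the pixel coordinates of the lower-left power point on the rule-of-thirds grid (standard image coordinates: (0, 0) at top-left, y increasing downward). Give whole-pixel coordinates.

The lower-left point sits one-third of the way across and two-thirds of the way down.
x = 1 × 3741/3 ≈ 1247; y = 2 × 1269/3 ≈ 846.

x = 1247 px, y = 846 px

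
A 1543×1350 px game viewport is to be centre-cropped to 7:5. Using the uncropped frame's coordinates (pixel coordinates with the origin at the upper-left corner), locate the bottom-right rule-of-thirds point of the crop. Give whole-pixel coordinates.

x = 1029 px, y = 859 px

1543/1350 < 7/5, so the 7:5 crop keeps the full width 1543 and trims height to 1543 × 5/7 = 1102.14 px.
Top offset = (1350 − 1102.14)/2 = 123.93 px; left offset = 0.
Bottom-right is two-thirds across and two-thirds down within the crop:
x = 0.00 + 2 × 1543.00/3 ≈ 1029; y = 123.93 + 2 × 1102.14/3 ≈ 859.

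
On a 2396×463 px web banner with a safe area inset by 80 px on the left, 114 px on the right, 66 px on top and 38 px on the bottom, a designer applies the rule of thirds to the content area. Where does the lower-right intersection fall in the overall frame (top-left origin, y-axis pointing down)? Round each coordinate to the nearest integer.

Content width = 2396 − 80 − 114 = 2202 px; content height = 463 − 66 − 38 = 359 px.
Lower-right is two-thirds across and two-thirds down within the content area.
x = 80 + 2 × 2202/3 = 80 + 1468.00 ≈ 1548
y = 66 + 2 × 359/3 = 66 + 239.33 ≈ 305

x = 1548 px, y = 305 px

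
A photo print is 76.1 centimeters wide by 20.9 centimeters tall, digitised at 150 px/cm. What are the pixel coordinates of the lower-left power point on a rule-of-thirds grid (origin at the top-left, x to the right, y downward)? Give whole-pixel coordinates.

In pixels the canvas is 76.1 × 150 = 11415 wide and 20.9 × 150 = 3135 tall.
The lower-left point is one-third across and two-thirds down:
x = 1 × 11415/3 ≈ 3805; y = 2 × 3135/3 ≈ 2090.

(3805, 2090)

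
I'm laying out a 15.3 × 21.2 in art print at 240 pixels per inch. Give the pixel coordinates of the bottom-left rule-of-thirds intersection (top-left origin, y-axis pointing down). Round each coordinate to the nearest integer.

In pixels the canvas is 15.3 × 240 = 3672 wide and 21.2 × 240 = 5088 tall.
The bottom-left point is one-third across and two-thirds down:
x = 1 × 3672/3 ≈ 1224; y = 2 × 5088/3 ≈ 3392.

x = 1224 px, y = 3392 px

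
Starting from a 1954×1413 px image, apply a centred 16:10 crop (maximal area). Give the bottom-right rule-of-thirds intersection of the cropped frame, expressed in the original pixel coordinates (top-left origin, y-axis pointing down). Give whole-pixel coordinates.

x = 1303 px, y = 910 px

1954/1413 < 16/10, so the 16:10 crop keeps the full width 1954 and trims height to 1954 × 10/16 = 1221.25 px.
Top offset = (1413 − 1221.25)/2 = 95.88 px; left offset = 0.
Bottom-right is two-thirds across and two-thirds down within the crop:
x = 0.00 + 2 × 1954.00/3 ≈ 1303; y = 95.88 + 2 × 1221.25/3 ≈ 910.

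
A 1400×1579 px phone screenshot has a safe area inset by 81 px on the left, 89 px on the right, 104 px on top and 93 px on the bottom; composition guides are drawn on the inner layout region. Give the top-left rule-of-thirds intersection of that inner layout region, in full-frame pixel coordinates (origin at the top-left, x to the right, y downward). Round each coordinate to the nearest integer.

Content width = 1400 − 81 − 89 = 1230 px; content height = 1579 − 104 − 93 = 1382 px.
Top-left is one-third across and one-third down within the inner layout region.
x = 81 + 1 × 1230/3 = 81 + 410.00 ≈ 491
y = 104 + 1 × 1382/3 = 104 + 460.67 ≈ 565

(491, 565)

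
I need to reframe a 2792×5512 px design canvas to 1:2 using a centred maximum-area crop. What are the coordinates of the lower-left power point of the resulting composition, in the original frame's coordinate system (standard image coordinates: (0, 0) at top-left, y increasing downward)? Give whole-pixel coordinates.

x = 937 px, y = 3675 px

2792/5512 > 1/2, so the 1:2 crop keeps the full height 5512 and trims width to 5512 × 1/2 = 2756.00 px.
Left offset = (2792 − 2756.00)/2 = 18.00 px; top offset = 0.
Lower-left is one-third across and two-thirds down within the crop:
x = 18.00 + 1 × 2756.00/3 ≈ 937; y = 0.00 + 2 × 5512.00/3 ≈ 3675.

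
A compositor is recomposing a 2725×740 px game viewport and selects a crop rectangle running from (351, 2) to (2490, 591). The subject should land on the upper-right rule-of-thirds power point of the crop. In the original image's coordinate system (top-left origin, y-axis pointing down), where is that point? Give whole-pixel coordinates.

x = 1777 px, y = 198 px

Crop width = 2490 − 351 = 2139 px; one third is 713.00 px.
Crop height = 591 − 2 = 589 px; one third is 196.33 px.
The upper-right point is two-thirds across and one-third down within the crop:
x = 351 + 2 × 713.00 ≈ 1777; y = 2 + 1 × 196.33 ≈ 198.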